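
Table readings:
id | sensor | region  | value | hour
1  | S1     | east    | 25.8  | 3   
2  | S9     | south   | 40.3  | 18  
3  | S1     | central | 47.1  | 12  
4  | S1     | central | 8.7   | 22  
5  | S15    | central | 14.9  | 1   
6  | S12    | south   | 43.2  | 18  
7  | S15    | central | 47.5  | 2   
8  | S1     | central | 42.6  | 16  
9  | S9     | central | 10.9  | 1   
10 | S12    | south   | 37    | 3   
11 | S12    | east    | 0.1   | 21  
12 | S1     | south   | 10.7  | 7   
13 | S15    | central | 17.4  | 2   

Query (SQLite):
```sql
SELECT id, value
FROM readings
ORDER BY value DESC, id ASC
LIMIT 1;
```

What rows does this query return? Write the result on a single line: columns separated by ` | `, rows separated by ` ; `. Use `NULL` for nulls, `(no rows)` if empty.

7 | 47.5

Sort by value desc, tiebreak id asc: (47.5, id=7), (47.1, id=3), (43.2, id=6), (42.6, id=8) …. Take first 1.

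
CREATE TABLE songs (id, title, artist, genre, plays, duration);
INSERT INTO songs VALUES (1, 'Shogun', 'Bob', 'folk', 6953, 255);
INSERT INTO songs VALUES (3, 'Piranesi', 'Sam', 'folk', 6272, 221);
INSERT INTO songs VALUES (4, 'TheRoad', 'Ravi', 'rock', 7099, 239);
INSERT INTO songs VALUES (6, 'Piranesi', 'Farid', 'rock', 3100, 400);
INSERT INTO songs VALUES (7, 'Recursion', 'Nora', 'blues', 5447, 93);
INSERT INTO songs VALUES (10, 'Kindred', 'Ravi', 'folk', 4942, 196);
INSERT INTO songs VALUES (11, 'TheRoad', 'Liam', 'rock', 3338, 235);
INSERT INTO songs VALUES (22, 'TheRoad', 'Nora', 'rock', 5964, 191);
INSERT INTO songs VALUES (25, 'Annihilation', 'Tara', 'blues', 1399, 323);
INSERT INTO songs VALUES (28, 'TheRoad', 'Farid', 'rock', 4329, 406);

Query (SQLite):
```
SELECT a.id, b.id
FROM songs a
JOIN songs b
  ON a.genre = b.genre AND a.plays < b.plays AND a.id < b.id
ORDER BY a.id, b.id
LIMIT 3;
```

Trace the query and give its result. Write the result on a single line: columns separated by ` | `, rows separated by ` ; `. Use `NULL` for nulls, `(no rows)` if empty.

Pairs (a,b) with same genre, a.plays < b.plays, a.id < b.id.
genre groups: blues:{7,25} folk:{1,3,10} rock:{4,6,11,22,28}
Ordered by (a.id, b.id); first 3.

6 | 11 ; 6 | 22 ; 6 | 28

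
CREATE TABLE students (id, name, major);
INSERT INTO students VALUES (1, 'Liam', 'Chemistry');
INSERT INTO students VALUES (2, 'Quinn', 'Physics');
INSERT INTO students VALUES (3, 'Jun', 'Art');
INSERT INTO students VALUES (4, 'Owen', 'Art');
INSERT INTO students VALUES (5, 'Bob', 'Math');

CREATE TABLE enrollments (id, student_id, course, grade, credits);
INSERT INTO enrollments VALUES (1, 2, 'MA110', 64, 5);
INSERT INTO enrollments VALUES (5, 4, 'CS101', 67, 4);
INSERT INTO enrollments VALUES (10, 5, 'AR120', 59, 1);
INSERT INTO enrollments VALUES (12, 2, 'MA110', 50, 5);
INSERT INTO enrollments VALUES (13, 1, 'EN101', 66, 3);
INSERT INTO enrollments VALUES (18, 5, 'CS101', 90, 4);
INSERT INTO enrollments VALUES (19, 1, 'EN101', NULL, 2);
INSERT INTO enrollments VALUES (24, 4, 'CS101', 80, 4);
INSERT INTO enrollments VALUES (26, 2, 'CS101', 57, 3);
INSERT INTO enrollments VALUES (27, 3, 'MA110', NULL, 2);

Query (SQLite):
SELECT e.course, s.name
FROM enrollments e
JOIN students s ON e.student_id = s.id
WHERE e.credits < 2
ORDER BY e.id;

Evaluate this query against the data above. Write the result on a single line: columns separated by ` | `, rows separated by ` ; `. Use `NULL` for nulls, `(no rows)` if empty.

AR120 | Bob

Each enrollments row matches the students row where student_id = students.id.
Then keep rows with e.credits < 2.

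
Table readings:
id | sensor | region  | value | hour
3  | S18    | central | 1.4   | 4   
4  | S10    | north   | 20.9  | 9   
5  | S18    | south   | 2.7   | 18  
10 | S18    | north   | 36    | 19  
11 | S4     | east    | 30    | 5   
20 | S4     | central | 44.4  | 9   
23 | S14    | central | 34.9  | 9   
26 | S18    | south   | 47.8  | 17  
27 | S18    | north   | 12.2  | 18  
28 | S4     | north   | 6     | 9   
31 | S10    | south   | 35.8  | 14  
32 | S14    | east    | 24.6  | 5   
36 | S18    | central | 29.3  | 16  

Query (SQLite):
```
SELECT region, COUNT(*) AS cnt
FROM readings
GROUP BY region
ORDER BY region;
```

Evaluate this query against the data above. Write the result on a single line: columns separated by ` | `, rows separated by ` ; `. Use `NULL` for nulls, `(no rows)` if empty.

central | 4 ; east | 2 ; north | 4 ; south | 3

Partition readings by region; compute COUNT(*) within each group.
  central: ids {3, 20, 23, 36} → COUNT(*)=4
  east: ids {11, 32} → COUNT(*)=2
  north: ids {4, 10, 27, 28} → COUNT(*)=4
  south: ids {5, 26, 31} → COUNT(*)=3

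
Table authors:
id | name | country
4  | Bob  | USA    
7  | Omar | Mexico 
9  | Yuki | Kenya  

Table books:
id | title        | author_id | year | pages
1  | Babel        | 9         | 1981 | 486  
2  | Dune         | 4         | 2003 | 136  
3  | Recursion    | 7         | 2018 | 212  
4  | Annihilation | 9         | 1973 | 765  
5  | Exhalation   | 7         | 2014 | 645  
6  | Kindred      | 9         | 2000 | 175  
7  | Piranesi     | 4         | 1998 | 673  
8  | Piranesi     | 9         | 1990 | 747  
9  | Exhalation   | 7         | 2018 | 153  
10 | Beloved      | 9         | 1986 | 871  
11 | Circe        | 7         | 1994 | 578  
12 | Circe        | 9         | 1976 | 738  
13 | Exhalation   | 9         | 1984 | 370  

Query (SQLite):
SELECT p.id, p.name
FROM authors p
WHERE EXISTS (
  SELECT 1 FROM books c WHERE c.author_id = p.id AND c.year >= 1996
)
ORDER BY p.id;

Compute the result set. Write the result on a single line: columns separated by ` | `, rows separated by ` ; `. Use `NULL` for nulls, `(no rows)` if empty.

4 | Bob ; 7 | Omar ; 9 | Yuki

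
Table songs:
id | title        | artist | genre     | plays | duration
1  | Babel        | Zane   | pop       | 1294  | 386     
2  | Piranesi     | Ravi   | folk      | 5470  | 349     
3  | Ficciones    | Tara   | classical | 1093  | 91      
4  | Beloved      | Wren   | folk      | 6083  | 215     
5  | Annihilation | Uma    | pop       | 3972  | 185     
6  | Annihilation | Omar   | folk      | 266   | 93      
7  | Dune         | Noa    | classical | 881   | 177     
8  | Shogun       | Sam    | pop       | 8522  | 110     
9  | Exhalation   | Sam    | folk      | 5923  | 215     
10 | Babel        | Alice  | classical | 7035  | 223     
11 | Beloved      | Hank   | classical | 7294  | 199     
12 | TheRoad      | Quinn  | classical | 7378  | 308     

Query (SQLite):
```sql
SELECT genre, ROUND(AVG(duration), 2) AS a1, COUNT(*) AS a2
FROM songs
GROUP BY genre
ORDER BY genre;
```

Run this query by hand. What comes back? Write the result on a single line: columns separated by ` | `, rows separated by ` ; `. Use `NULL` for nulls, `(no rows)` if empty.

classical | 199.6 | 5 ; folk | 218 | 4 ; pop | 227 | 3

Group songs by genre.
Per group compute: ROUND(AVG(duration), 2), COUNT(*).
  classical: ids {3, 7, 10, 11, 12} → ROUND(AVG(duration), 2)=199.6, COUNT(*)=5
  folk: ids {2, 4, 6, 9} → ROUND(AVG(duration), 2)=218, COUNT(*)=4
  pop: ids {1, 5, 8} → ROUND(AVG(duration), 2)=227, COUNT(*)=3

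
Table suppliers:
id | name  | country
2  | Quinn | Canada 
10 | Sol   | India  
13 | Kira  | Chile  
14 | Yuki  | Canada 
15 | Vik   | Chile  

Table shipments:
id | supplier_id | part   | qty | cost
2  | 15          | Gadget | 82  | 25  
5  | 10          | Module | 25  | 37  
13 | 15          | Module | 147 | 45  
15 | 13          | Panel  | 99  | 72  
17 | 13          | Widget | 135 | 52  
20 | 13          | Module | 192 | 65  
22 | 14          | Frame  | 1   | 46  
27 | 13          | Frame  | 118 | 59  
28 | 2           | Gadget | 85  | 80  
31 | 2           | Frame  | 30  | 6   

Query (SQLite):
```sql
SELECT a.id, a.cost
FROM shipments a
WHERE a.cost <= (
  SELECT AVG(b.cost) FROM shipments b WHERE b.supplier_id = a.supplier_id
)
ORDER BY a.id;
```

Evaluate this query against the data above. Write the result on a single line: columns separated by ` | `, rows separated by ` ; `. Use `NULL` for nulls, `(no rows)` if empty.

For each shipments row a, compute AVG(cost) over rows sharing a.supplier_id.
Keep row a if a.cost <= that per-group AVG.
  supplier_id=2: AVG(cost) = 43.0
  supplier_id=10: AVG(cost) = 37.0
  supplier_id=13: AVG(cost) = 62.0
  supplier_id=14: AVG(cost) = 46.0
  supplier_id=15: AVG(cost) = 35.0

2 | 25 ; 5 | 37 ; 17 | 52 ; 22 | 46 ; 27 | 59 ; 31 | 6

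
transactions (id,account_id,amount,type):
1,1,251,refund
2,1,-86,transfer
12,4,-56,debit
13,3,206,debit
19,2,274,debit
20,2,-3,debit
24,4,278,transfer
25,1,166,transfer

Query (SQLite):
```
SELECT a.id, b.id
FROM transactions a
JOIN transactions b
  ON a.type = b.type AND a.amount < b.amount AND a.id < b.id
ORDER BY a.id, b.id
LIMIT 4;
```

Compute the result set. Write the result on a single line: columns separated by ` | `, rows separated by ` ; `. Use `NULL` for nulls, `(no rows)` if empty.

2 | 24 ; 2 | 25 ; 12 | 13 ; 12 | 19

Pairs (a,b) with same type, a.amount < b.amount, a.id < b.id.
type groups: debit:{12,13,19,20} refund:{1} transfer:{2,24,25}
Ordered by (a.id, b.id); first 4.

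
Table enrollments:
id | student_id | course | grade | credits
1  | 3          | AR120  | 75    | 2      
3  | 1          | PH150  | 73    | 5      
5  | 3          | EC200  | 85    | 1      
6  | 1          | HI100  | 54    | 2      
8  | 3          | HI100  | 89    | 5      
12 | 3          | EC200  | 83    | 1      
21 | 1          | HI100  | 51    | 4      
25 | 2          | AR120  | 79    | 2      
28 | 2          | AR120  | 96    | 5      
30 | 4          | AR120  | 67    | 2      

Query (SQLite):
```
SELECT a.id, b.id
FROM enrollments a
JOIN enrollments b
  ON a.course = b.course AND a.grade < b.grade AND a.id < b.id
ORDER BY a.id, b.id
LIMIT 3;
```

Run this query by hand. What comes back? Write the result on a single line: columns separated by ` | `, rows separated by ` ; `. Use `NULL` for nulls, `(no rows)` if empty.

Pairs (a,b) with same course, a.grade < b.grade, a.id < b.id.
course groups: AR120:{1,25,28,30} EC200:{5,12} HI100:{6,8,21} PH150:{3}
Ordered by (a.id, b.id); first 3.

1 | 25 ; 1 | 28 ; 6 | 8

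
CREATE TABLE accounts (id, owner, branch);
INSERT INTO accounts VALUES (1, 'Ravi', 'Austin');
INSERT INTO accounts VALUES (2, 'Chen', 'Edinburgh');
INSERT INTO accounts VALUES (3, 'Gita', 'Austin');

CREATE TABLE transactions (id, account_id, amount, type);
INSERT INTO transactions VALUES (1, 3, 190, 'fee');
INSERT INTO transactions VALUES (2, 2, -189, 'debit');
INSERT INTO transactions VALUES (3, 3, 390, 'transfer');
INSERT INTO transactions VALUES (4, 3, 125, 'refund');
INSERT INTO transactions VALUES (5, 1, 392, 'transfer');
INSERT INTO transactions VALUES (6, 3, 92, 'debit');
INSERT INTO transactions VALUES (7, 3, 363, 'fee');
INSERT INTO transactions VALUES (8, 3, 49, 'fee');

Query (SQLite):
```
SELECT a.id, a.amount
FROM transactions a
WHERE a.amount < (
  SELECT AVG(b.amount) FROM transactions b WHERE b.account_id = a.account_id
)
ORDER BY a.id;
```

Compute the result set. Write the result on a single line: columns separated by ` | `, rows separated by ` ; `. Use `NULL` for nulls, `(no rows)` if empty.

1 | 190 ; 4 | 125 ; 6 | 92 ; 8 | 49

For each transactions row a, compute AVG(amount) over rows sharing a.account_id.
Keep row a if a.amount < that per-group AVG.
  account_id=1: AVG(amount) = 392.0
  account_id=2: AVG(amount) = -189.0
  account_id=3: AVG(amount) = 201.5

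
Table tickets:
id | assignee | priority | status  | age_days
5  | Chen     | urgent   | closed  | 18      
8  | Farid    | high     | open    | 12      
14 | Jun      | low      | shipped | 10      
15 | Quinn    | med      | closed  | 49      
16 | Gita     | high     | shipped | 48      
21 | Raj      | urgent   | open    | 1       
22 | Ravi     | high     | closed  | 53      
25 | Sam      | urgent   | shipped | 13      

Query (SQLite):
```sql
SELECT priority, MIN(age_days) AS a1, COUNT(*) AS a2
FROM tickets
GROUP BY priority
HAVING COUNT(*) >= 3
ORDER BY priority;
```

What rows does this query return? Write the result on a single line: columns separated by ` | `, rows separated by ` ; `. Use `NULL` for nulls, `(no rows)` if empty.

high | 12 | 3 ; urgent | 1 | 3

Group tickets by priority.
Per group compute: MIN(age_days), COUNT(*).
HAVING: drop groups with fewer than 3 rows.
  high: ids {8, 16, 22} → MIN(age_days)=12, COUNT(*)=3
  low: ids {14} → MIN(age_days)=10, COUNT(*)=1
  med: ids {15} → MIN(age_days)=49, COUNT(*)=1
  urgent: ids {5, 21, 25} → MIN(age_days)=1, COUNT(*)=3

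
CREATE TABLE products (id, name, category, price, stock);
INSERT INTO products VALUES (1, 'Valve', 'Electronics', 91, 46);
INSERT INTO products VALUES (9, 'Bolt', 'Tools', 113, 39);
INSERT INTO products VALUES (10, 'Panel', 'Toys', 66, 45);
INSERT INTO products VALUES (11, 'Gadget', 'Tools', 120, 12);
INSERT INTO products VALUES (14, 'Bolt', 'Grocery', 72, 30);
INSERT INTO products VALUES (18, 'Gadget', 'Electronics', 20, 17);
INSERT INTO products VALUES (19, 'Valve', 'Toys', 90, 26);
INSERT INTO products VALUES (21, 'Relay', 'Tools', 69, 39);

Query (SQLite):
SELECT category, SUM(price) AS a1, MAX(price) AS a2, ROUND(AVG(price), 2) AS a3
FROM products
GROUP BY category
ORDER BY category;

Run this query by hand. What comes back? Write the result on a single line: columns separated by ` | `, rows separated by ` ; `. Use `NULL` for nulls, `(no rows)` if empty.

Group products by category.
Per group compute: SUM(price), MAX(price), ROUND(AVG(price), 2).
  Electronics: ids {1, 18} → SUM(price)=111, MAX(price)=91, ROUND(AVG(price), 2)=55.5
  Grocery: ids {14} → SUM(price)=72, MAX(price)=72, ROUND(AVG(price), 2)=72
  Tools: ids {9, 11, 21} → SUM(price)=302, MAX(price)=120, ROUND(AVG(price), 2)=100.67
  Toys: ids {10, 19} → SUM(price)=156, MAX(price)=90, ROUND(AVG(price), 2)=78

Electronics | 111 | 91 | 55.5 ; Grocery | 72 | 72 | 72 ; Tools | 302 | 120 | 100.67 ; Toys | 156 | 90 | 78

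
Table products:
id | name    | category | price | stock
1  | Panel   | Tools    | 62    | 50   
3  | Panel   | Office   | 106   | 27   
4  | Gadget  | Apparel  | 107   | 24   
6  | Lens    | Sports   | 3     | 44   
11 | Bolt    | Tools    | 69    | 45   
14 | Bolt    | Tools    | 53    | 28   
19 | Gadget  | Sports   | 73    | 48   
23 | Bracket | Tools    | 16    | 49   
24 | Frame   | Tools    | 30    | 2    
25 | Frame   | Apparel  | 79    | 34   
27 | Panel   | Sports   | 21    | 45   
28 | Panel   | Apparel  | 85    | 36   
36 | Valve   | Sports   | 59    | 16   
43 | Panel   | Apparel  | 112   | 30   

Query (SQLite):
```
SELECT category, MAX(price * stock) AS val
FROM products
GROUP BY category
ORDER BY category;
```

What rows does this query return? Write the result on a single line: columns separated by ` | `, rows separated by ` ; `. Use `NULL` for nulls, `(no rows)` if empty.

For each row compute price * stock.
Group by category; take MAX of the expression per group.
  Apparel: ids {4, 25, 28, 43} → MAX(price * stock)=3360
  Office: ids {3} → MAX(price * stock)=2862
  Sports: ids {6, 19, 27, 36} → MAX(price * stock)=3504
  Tools: ids {1, 11, 14, 23, 24} → MAX(price * stock)=3105

Apparel | 3360 ; Office | 2862 ; Sports | 3504 ; Tools | 3105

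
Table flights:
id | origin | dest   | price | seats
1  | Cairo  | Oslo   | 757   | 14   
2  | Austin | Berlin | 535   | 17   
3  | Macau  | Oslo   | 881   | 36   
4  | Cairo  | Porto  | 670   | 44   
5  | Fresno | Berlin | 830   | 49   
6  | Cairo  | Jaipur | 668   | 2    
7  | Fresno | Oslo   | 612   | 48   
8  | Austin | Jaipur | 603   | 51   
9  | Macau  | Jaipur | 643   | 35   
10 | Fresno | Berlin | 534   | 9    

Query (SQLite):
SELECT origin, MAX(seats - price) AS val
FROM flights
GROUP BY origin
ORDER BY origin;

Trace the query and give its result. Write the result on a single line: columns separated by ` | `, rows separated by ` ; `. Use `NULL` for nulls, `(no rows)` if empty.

Austin | -518 ; Cairo | -626 ; Fresno | -525 ; Macau | -608

For each row compute seats - price.
Group by origin; take MAX of the expression per group.
  Austin: ids {2, 8} → MAX(seats - price)=-518
  Cairo: ids {1, 4, 6} → MAX(seats - price)=-626
  Fresno: ids {5, 7, 10} → MAX(seats - price)=-525
  Macau: ids {3, 9} → MAX(seats - price)=-608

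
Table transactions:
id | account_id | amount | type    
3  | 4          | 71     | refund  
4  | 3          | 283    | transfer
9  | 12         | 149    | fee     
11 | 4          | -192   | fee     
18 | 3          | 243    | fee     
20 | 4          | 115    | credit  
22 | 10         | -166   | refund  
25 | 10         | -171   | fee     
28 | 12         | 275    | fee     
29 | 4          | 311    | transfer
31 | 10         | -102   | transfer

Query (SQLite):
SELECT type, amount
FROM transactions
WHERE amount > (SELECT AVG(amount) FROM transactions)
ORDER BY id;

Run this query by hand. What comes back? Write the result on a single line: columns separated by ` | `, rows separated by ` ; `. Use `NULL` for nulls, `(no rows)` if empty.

transfer | 283 ; fee | 149 ; fee | 243 ; credit | 115 ; fee | 275 ; transfer | 311

Scalar subquery: AVG(amount) over all transactions rows = 74.181818 (≈; comparison uses full precision).
Keep rows where amount > that value.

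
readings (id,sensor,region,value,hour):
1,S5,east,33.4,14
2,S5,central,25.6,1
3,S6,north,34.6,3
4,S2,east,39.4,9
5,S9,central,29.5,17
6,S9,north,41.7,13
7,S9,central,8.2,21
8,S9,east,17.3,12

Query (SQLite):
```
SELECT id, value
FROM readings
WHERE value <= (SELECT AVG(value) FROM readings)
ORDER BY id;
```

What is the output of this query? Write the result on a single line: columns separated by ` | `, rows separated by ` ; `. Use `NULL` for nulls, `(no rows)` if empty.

Scalar subquery: AVG(value) over all readings rows = 28.7125.
Keep rows where value <= that value.

2 | 25.6 ; 7 | 8.2 ; 8 | 17.3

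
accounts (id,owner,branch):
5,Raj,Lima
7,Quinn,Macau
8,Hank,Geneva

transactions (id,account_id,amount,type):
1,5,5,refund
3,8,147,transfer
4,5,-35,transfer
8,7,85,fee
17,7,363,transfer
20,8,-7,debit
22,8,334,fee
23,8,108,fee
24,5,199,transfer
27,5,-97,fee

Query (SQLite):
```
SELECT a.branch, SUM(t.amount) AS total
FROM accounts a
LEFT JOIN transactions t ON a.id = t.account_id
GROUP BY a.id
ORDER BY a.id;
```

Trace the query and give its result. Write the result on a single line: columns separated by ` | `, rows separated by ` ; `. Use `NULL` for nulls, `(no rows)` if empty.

Lima | 72 ; Macau | 448 ; Geneva | 582

LEFT JOIN keeps every accounts row; unmatched ones get NULL for transactions columns.
Group by accounts.id and compute SUM(t.amount). SUM over an all-NULL group is NULL.
  5: ids {1, 4, 24, 27} → SUM(t.amount)=72
  7: ids {8, 17} → SUM(t.amount)=448
  8: ids {3, 20, 22, 23} → SUM(t.amount)=582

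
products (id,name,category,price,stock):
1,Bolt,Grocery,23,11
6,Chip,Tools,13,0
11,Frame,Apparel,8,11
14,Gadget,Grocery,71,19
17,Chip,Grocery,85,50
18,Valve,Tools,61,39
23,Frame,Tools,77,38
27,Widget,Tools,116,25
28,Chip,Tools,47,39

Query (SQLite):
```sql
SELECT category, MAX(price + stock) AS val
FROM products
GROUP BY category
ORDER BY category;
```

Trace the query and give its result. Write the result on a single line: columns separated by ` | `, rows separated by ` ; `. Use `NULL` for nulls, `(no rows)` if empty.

Apparel | 19 ; Grocery | 135 ; Tools | 141

For each row compute price + stock.
Group by category; take MAX of the expression per group.
  Apparel: ids {11} → MAX(price + stock)=19
  Grocery: ids {1, 14, 17} → MAX(price + stock)=135
  Tools: ids {6, 18, 23, 27, 28} → MAX(price + stock)=141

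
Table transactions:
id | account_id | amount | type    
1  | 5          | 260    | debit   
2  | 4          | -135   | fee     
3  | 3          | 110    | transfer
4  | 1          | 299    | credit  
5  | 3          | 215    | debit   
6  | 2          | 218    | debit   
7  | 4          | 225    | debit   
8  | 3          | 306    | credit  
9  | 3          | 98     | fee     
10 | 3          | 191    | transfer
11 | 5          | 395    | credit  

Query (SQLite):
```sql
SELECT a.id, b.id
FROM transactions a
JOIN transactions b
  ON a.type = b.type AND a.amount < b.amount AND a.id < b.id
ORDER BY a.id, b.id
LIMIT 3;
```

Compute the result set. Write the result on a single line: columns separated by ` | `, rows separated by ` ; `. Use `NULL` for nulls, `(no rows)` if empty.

Pairs (a,b) with same type, a.amount < b.amount, a.id < b.id.
type groups: credit:{4,8,11} debit:{1,5,6,7} fee:{2,9} transfer:{3,10}
Ordered by (a.id, b.id); first 3.

2 | 9 ; 3 | 10 ; 4 | 8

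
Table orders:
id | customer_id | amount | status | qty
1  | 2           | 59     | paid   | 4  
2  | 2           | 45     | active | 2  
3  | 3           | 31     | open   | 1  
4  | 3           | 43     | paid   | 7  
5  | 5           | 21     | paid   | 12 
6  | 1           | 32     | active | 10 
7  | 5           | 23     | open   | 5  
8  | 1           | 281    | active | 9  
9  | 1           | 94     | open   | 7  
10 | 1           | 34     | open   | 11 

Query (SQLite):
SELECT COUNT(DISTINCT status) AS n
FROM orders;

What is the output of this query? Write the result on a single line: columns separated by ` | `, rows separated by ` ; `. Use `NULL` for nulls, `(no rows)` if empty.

3

Count distinct non-NULL status values.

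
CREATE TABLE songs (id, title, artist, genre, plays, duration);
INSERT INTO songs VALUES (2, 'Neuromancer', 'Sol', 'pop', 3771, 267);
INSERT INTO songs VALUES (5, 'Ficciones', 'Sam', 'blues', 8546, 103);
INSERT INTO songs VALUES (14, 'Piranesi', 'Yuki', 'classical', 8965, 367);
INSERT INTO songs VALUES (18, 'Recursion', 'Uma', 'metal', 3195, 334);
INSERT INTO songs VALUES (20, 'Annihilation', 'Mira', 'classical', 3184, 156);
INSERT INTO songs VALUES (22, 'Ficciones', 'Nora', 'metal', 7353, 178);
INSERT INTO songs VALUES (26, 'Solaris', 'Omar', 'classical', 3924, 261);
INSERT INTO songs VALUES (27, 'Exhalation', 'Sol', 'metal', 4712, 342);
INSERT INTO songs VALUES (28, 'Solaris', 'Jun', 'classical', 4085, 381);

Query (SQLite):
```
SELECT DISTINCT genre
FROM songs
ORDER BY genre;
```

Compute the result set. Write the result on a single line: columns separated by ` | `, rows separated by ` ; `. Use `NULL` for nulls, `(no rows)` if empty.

blues ; classical ; metal ; pop

Collect distinct genre values from songs.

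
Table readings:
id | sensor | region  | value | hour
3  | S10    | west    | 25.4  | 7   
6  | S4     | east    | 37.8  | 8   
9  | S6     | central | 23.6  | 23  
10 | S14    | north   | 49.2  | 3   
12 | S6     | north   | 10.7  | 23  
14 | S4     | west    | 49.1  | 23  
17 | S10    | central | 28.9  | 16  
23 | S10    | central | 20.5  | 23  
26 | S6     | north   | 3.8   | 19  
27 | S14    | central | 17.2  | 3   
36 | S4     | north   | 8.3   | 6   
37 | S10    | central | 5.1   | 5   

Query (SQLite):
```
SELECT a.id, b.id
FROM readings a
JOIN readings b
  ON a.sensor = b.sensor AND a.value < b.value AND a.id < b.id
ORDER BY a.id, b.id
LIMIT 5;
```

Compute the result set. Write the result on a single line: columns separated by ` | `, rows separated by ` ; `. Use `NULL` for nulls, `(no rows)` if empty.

3 | 17 ; 6 | 14

Pairs (a,b) with same sensor, a.value < b.value, a.id < b.id.
sensor groups: S10:{3,17,23,37} S14:{10,27} S4:{6,14,36} S6:{9,12,26}
Ordered by (a.id, b.id); first 5.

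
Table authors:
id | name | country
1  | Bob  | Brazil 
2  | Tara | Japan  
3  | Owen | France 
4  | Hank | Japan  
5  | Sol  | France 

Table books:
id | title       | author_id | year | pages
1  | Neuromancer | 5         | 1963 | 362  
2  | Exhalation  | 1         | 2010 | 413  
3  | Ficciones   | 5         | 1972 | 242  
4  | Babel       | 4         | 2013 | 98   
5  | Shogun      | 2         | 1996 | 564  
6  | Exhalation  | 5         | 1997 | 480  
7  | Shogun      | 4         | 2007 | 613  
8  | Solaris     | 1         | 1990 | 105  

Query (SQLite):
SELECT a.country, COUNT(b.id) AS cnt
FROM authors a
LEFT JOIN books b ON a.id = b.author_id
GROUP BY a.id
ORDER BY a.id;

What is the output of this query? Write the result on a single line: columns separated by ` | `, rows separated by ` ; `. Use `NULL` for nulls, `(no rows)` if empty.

LEFT JOIN keeps every authors row; unmatched ones get NULL for books columns.
Group by authors.id and compute COUNT(b.id). COUNT(col) of an all-NULL group is 0.
  1: ids {2, 8} → COUNT(b.id)=2
  2: ids {5} → COUNT(b.id)=1
  3: ids {—} → COUNT(b.id)=0
  4: ids {4, 7} → COUNT(b.id)=2
  5: ids {1, 3, 6} → COUNT(b.id)=3

Brazil | 2 ; Japan | 1 ; France | 0 ; Japan | 2 ; France | 3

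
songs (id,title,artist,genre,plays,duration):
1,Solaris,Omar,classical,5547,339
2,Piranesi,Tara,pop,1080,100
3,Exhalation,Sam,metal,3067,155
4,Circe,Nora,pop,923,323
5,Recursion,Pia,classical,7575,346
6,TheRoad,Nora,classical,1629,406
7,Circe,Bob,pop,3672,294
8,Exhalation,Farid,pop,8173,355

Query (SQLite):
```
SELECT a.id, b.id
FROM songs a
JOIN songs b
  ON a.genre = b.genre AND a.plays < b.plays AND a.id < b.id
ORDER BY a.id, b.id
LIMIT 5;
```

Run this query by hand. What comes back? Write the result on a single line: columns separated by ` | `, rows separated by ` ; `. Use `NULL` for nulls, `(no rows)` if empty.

1 | 5 ; 2 | 7 ; 2 | 8 ; 4 | 7 ; 4 | 8

Pairs (a,b) with same genre, a.plays < b.plays, a.id < b.id.
genre groups: classical:{1,5,6} metal:{3} pop:{2,4,7,8}
Ordered by (a.id, b.id); first 5.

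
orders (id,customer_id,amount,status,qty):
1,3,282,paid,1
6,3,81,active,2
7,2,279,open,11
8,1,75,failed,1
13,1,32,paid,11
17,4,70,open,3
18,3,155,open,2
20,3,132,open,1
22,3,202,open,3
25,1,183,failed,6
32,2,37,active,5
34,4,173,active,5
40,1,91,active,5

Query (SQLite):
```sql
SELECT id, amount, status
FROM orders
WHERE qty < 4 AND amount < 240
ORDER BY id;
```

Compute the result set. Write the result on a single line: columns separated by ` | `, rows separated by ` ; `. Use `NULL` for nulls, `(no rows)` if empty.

6 | 81 | active ; 8 | 75 | failed ; 17 | 70 | open ; 18 | 155 | open ; 20 | 132 | open ; 22 | 202 | open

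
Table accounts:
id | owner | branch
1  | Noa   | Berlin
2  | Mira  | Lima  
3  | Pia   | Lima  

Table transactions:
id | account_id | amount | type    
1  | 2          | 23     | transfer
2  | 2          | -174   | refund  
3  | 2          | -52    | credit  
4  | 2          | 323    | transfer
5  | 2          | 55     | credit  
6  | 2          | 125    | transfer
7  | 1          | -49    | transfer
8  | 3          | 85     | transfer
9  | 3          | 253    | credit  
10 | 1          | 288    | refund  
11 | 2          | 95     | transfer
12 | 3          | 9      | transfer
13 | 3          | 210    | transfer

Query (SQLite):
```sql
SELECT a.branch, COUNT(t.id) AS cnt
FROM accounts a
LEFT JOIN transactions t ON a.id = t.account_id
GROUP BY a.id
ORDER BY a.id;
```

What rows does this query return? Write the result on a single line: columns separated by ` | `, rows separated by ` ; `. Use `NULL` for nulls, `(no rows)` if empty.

Berlin | 2 ; Lima | 7 ; Lima | 4

LEFT JOIN keeps every accounts row; unmatched ones get NULL for transactions columns.
Group by accounts.id and compute COUNT(t.id). COUNT(col) of an all-NULL group is 0.
  1: ids {7, 10} → COUNT(t.id)=2
  2: ids {1, 2, 3, 4, 5, 6, 11} → COUNT(t.id)=7
  3: ids {8, 9, 12, 13} → COUNT(t.id)=4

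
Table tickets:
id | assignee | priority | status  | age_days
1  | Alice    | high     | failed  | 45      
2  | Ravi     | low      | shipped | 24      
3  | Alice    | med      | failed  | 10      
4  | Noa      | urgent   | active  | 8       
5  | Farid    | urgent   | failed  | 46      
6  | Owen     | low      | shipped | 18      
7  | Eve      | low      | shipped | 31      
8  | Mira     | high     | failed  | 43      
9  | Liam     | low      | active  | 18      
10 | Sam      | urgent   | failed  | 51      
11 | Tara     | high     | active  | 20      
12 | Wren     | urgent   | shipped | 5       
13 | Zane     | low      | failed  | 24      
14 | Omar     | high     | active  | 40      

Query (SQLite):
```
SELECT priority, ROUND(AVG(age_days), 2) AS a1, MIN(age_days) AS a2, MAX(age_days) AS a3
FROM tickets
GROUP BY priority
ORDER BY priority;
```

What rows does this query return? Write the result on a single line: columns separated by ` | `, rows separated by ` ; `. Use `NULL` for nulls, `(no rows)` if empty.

Group tickets by priority.
Per group compute: ROUND(AVG(age_days), 2), MIN(age_days), MAX(age_days).
  high: ids {1, 8, 11, 14} → ROUND(AVG(age_days), 2)=37, MIN(age_days)=20, MAX(age_days)=45
  low: ids {2, 6, 7, 9, 13} → ROUND(AVG(age_days), 2)=23, MIN(age_days)=18, MAX(age_days)=31
  med: ids {3} → ROUND(AVG(age_days), 2)=10, MIN(age_days)=10, MAX(age_days)=10
  urgent: ids {4, 5, 10, 12} → ROUND(AVG(age_days), 2)=27.5, MIN(age_days)=5, MAX(age_days)=51

high | 37 | 20 | 45 ; low | 23 | 18 | 31 ; med | 10 | 10 | 10 ; urgent | 27.5 | 5 | 51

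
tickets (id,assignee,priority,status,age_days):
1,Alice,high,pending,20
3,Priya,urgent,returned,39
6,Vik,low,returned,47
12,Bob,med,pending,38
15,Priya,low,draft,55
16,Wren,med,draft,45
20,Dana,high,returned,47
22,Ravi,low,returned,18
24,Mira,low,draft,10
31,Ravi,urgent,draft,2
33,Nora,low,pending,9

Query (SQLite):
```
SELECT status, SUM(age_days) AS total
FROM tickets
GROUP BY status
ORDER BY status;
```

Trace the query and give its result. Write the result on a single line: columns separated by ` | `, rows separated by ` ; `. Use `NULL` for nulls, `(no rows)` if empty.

Partition tickets by status; compute SUM(age_days) within each group.
  draft: ids {15, 16, 24, 31} → SUM(age_days)=112
  pending: ids {1, 12, 33} → SUM(age_days)=67
  returned: ids {3, 6, 20, 22} → SUM(age_days)=151

draft | 112 ; pending | 67 ; returned | 151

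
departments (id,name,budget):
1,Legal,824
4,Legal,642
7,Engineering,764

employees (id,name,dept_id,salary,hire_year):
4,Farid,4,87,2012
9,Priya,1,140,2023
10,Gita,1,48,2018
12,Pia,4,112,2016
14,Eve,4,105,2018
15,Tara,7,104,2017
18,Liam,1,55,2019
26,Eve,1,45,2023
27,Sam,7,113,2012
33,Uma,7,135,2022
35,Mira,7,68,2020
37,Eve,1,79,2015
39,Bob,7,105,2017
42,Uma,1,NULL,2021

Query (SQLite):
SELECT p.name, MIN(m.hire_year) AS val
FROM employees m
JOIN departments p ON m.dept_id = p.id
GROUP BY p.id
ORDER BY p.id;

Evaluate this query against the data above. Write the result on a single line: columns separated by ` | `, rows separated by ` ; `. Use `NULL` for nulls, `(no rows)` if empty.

Legal | 2015 ; Legal | 2012 ; Engineering | 2012

Join each employees row to its departments via dept_id.
Group joined rows by departments.id; compute MIN(m.hire_year) per group.
  1: ids {9, 10, 18, 26, 37, 42} → MIN(m.hire_year)=2015
  4: ids {4, 12, 14} → MIN(m.hire_year)=2012
  7: ids {15, 27, 33, 35, 39} → MIN(m.hire_year)=2012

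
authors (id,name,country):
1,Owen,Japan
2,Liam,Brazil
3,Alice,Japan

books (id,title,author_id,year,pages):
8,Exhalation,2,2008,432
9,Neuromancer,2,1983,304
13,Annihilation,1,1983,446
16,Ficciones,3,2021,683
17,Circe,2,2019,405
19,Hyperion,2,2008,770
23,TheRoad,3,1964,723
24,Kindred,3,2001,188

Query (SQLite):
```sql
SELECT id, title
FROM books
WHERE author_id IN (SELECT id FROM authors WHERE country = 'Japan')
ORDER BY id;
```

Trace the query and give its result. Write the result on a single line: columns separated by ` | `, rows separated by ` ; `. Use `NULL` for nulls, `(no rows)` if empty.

Inner query: authors.id where country = 'Japan'.
Outer: keep books rows whose author_id is in that set.
Inner query → {1, 3}

13 | Annihilation ; 16 | Ficciones ; 23 | TheRoad ; 24 | Kindred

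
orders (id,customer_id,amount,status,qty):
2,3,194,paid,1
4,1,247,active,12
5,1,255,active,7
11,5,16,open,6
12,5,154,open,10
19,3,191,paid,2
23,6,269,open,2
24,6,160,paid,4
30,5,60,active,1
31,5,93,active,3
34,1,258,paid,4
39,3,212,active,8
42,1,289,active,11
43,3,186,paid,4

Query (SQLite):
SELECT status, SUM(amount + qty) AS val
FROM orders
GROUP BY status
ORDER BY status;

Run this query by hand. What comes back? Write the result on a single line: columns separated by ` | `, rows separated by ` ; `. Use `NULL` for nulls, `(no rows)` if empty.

active | 1198 ; open | 457 ; paid | 1004

For each row compute amount + qty.
Group by status; take SUM of the expression per group.
  active: ids {4, 5, 30, 31, 39, 42} → SUM(amount + qty)=1198
  open: ids {11, 12, 23} → SUM(amount + qty)=457
  paid: ids {2, 19, 24, 34, 43} → SUM(amount + qty)=1004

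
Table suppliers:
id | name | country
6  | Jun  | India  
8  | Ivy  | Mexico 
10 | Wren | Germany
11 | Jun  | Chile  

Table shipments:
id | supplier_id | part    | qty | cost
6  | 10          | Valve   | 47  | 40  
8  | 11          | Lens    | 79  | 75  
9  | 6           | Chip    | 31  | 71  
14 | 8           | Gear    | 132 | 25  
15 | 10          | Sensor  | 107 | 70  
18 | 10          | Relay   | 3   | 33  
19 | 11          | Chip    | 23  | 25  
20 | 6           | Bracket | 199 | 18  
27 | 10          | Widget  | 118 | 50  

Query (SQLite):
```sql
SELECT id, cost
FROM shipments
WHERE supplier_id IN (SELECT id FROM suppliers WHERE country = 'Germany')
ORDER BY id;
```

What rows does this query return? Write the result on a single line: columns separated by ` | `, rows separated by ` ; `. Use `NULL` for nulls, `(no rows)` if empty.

Inner query: suppliers.id where country = 'Germany'.
Outer: keep shipments rows whose supplier_id is in that set.
Inner query → {10}

6 | 40 ; 15 | 70 ; 18 | 33 ; 27 | 50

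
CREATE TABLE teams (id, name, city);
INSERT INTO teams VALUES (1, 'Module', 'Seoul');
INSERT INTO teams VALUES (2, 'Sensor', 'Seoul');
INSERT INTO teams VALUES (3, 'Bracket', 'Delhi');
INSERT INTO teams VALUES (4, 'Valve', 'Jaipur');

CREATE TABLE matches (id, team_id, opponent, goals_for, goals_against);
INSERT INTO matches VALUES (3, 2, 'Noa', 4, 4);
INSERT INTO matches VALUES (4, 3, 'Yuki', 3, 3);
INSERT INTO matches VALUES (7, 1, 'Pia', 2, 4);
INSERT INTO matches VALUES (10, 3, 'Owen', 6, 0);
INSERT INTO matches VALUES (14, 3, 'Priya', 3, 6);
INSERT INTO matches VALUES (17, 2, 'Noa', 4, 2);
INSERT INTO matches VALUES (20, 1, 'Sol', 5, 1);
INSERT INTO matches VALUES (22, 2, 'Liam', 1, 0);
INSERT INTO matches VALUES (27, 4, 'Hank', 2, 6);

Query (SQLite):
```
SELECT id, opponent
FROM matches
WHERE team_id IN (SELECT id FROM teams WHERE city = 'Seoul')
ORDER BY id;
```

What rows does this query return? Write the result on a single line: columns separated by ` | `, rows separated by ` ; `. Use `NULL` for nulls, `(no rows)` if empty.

3 | Noa ; 7 | Pia ; 17 | Noa ; 20 | Sol ; 22 | Liam

Inner query: teams.id where city = 'Seoul'.
Outer: keep matches rows whose team_id is in that set.
Inner query → {1, 2}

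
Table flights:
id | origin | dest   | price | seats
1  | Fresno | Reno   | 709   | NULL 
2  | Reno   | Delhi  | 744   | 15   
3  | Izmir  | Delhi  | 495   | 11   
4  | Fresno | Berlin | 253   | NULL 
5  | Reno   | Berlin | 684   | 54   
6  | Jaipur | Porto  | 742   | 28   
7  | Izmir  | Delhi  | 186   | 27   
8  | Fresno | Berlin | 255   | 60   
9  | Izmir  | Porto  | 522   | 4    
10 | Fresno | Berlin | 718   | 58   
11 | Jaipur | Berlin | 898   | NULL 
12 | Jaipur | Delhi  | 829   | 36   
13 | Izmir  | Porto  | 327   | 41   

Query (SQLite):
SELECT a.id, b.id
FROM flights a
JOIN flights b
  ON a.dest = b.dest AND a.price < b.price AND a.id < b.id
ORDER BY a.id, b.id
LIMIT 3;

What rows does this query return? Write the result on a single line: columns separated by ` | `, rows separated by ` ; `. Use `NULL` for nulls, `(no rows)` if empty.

2 | 12 ; 3 | 12 ; 4 | 5

Pairs (a,b) with same dest, a.price < b.price, a.id < b.id.
dest groups: Berlin:{4,5,8,10,11} Delhi:{2,3,7,12} Porto:{6,9,13} Reno:{1}
Ordered by (a.id, b.id); first 3.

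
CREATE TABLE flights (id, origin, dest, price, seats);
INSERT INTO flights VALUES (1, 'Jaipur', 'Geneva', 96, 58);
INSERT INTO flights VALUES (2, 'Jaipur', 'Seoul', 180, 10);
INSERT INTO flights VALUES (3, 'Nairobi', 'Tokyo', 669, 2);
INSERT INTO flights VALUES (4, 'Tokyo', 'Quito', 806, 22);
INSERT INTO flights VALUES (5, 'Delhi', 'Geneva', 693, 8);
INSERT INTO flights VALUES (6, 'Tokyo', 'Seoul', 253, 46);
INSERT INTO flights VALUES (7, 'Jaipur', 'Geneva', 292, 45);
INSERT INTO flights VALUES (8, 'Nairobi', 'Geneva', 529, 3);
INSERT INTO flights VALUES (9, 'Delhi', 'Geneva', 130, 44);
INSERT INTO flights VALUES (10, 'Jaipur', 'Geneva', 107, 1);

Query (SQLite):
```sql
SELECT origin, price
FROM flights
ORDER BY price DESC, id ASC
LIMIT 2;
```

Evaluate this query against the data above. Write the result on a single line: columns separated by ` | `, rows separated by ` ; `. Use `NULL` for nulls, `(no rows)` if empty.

Tokyo | 806 ; Delhi | 693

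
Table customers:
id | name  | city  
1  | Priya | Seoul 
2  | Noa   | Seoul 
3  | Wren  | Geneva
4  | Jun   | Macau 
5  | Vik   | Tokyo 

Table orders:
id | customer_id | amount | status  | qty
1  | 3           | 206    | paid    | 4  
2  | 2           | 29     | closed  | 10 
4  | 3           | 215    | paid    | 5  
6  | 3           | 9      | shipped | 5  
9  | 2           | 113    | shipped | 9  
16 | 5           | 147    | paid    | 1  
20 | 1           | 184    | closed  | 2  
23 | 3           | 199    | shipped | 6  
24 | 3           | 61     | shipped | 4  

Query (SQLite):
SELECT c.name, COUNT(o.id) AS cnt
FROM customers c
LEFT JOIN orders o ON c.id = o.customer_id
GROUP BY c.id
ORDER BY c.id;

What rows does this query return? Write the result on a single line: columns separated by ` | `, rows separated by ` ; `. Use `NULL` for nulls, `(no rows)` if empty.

LEFT JOIN keeps every customers row; unmatched ones get NULL for orders columns.
Group by customers.id and compute COUNT(o.id). COUNT(col) of an all-NULL group is 0.
  1: ids {20} → COUNT(o.id)=1
  2: ids {2, 9} → COUNT(o.id)=2
  3: ids {1, 4, 6, 23, 24} → COUNT(o.id)=5
  4: ids {—} → COUNT(o.id)=0
  5: ids {16} → COUNT(o.id)=1

Priya | 1 ; Noa | 2 ; Wren | 5 ; Jun | 0 ; Vik | 1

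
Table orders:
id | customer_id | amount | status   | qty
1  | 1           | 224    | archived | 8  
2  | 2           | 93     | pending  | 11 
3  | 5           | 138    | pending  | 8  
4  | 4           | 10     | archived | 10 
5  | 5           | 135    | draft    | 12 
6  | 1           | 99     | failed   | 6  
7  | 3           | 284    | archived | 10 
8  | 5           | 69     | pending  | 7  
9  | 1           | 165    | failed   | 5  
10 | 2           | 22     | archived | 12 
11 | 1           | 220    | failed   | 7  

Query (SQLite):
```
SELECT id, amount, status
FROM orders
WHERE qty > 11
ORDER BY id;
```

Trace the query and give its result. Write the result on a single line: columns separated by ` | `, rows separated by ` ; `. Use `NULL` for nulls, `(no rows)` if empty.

qty > 11: ids {5, 10}

5 | 135 | draft ; 10 | 22 | archived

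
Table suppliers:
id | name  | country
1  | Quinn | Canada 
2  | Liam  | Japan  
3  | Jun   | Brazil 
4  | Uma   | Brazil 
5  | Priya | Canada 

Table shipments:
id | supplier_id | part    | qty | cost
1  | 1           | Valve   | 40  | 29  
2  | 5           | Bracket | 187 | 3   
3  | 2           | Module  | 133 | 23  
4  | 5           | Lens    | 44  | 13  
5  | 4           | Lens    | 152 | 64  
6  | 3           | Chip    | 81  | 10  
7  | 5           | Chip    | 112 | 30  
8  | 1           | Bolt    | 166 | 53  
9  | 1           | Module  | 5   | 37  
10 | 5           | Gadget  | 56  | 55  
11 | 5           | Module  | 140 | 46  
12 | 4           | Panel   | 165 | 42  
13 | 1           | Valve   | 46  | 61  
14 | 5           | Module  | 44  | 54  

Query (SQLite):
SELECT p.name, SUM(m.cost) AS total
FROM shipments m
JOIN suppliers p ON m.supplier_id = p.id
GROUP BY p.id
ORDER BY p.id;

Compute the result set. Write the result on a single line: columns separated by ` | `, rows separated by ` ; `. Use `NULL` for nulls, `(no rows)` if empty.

Quinn | 180 ; Liam | 23 ; Jun | 10 ; Uma | 106 ; Priya | 201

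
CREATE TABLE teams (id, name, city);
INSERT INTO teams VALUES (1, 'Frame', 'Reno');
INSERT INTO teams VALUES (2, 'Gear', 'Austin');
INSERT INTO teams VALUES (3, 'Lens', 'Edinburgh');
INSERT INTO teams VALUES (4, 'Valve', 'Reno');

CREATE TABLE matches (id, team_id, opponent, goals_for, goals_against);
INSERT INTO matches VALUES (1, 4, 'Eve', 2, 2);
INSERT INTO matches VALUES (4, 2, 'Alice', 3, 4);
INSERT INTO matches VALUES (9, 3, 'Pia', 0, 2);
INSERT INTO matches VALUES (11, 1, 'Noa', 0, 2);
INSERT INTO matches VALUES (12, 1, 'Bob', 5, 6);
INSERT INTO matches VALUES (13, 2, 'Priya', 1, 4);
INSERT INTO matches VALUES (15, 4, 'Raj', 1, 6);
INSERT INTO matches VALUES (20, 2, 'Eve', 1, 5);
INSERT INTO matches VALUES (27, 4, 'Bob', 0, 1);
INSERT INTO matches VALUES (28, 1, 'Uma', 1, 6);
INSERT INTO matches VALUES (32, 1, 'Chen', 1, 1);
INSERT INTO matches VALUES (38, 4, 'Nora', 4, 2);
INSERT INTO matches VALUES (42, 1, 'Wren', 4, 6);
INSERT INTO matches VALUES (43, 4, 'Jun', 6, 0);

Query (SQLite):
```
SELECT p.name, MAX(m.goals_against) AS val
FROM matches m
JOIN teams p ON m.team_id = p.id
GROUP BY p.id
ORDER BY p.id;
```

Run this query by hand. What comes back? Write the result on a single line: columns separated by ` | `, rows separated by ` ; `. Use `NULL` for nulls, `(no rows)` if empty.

Join each matches row to its teams via team_id.
Group joined rows by teams.id; compute MAX(m.goals_against) per group.
  1: ids {11, 12, 28, 32, 42} → MAX(m.goals_against)=6
  2: ids {4, 13, 20} → MAX(m.goals_against)=5
  3: ids {9} → MAX(m.goals_against)=2
  4: ids {1, 15, 27, 38, 43} → MAX(m.goals_against)=6

Frame | 6 ; Gear | 5 ; Lens | 2 ; Valve | 6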